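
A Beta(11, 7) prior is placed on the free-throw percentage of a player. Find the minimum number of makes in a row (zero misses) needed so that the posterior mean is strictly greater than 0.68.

After k makes and 0 misses the posterior is Beta(11+k, 7), with mean (11+k)/(11+7+k).
Set (11+k)/(18+k) > 0.68 and solve: k > (0.68·18 − 11)/(1 − 0.68) = 3.875.
The smallest integer exceeding 3.875 is 4, and checking k=4: (15)/(22) = 0.6818 > 0.68.

k = 4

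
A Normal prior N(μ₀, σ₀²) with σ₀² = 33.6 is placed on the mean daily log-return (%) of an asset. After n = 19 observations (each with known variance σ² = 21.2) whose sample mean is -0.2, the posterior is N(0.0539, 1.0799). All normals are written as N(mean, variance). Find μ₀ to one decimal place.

μ₀ = 7.7

The posterior mean is a precision-weighted average: μ_n = (τ₀μ₀ + τ_data·x̄)/(τ₀+τ_data), with τ₀=1/σ₀² and τ_data=n/σ².
Here τ₀ = 1/33.6 = 0.029762 and τ_data = 19/21.2 = 0.896226, so τ_n = 0.925988.
Rearranging for μ₀: μ₀ = (μ_n·τ_n − τ_data·x̄)/τ₀ = (0.0539·0.925988 − 0.896226·-0.2) / 0.029762 = 0.229156/0.029762 ≈ 7.7.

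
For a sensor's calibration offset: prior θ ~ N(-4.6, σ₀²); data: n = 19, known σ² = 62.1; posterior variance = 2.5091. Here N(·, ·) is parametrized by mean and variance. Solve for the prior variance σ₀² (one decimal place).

σ₀² = 10.8

Posterior precision equals prior precision plus data precision: 1/σ_n² = 1/σ₀² + n/σ².
So 1/σ₀² = 1/2.5091 − 19/62.1 = 0.398549 − 0.305958 = 0.092591.
Hence σ₀² = 1/0.092591 ≈ 10.8.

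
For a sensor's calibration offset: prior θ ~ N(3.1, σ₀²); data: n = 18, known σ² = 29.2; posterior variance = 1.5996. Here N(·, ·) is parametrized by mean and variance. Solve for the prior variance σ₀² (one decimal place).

σ₀² = 114.7

Posterior precision equals prior precision plus data precision: 1/σ_n² = 1/σ₀² + n/σ².
So 1/σ₀² = 1/1.5996 − 18/29.2 = 0.625156 − 0.616438 = 0.008718.
Hence σ₀² = 1/0.008718 ≈ 114.7.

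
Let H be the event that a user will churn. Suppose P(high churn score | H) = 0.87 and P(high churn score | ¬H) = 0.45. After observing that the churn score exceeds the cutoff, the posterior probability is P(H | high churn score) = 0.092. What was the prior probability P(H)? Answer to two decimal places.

In odds form, posterior odds = prior odds × likelihood ratio, so prior odds = posterior odds ÷ LR.
Posterior odds = 0.092/(1−0.092) = 0.1013. LR = 0.87/0.45 = 1.9333.
Prior odds = 0.1013/1.9333 = 0.0524, so P(H) = 0.0524/(1+0.0524) ≈ 0.05.

P(H) = 0.05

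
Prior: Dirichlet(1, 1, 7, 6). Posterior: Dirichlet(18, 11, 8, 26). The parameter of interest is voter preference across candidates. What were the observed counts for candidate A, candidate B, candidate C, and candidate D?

For a Dirichlet(α) prior with multinomial counts c, the posterior is Dirichlet(α + c) componentwise.
Counts are posterior − prior componentwise: 18−1=17, 11−1=10, 8−7=1, 26−6=20.

counts (17, 10, 1, 20)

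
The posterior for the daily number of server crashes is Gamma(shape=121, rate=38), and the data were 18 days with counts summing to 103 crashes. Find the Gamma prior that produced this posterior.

Gamma–Poisson conjugacy: posterior shape = α + Σxᵢ, posterior rate = β + n.
So α = 121 − 103 = 18 and β = 38 − 18 = 20.

Gamma(shape=18, rate=20)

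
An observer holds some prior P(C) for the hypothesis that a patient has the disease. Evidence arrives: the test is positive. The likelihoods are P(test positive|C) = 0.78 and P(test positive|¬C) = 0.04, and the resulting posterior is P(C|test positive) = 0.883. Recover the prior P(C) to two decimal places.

Bayes' rule in odds form gives O(C|E) = O(C)·[P(E|C)/P(E|¬C)], hence O(C) = O(C|E)/LR.
Posterior odds = 0.883/(1−0.883) = 7.5470. LR = 0.78/0.04 = 19.5000.
Prior odds = 7.5470/19.5000 = 0.3870, so P(C) = 0.3870/(1+0.3870) ≈ 0.28.

P(C) = 0.28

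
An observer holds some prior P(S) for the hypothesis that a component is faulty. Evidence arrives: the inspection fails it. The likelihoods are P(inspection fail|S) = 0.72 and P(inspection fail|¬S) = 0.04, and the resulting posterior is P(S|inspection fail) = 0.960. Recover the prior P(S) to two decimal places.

P(S) = 0.57

Bayes' rule in odds form gives O(S|E) = O(S)·[P(E|S)/P(E|¬S)], hence O(S) = O(S|E)/LR.
Posterior odds = 0.960/(1−0.960) = 24.0000. LR = 0.72/0.04 = 18.0000.
Prior odds = 24.0000/18.0000 = 1.3333, so P(S) = 1.3333/(1+1.3333) ≈ 0.57.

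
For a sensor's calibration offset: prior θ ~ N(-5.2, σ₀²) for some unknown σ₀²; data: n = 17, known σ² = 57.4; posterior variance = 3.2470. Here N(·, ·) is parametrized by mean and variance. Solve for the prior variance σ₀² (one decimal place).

σ₀² = 84.7

Posterior precision equals prior precision plus data precision: 1/σ_n² = 1/σ₀² + n/σ².
So 1/σ₀² = 1/3.2470 − 17/57.4 = 0.307977 − 0.296167 = 0.011810.
Hence σ₀² = 1/0.011810 ≈ 84.7.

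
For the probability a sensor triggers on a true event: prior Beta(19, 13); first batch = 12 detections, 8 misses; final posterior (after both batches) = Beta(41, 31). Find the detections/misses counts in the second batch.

10 detections and 10 misses

Sequential conjugate updates are equivalent to a single update on the pooled data, so total successes = posterior α − prior α and total failures = posterior β − prior β.
Total across both batches: 41−19=22 detections, 31−13=18 misses.
Subtract the first batch: 22−12=10 detections and 18−8=10 misses.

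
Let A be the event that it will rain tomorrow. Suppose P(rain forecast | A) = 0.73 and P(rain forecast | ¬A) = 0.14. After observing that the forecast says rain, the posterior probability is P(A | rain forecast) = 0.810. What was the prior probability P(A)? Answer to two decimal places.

In odds form, posterior odds = prior odds × likelihood ratio, so prior odds = posterior odds ÷ LR.
Posterior odds = 0.810/(1−0.810) = 4.2632. LR = 0.73/0.14 = 5.2143.
Prior odds = 4.2632/5.2143 = 0.8176, so P(A) = 0.8176/(1+0.8176) ≈ 0.45.

P(A) = 0.45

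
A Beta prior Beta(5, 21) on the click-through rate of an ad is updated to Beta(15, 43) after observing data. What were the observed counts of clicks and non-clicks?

Under Beta–binomial conjugacy the posterior parameters are (a+s, b+f).
Match parameters: s=15−5=10, f=43−21=22.

10 clicks and 22 non-clicks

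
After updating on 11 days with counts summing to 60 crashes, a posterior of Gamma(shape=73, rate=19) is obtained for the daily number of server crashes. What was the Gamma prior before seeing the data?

Gamma(shape=13, rate=8)

A Gamma(α, β) prior (rate parametrization) on a Poisson rate with n observations summing to S gives posterior Gamma(α+S, β+n).
So α = 73 − 60 = 13 and β = 19 − 11 = 8.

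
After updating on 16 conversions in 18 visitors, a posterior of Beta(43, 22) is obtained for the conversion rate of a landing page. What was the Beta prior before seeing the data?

Beta(27, 20)

Beta is conjugate to the binomial likelihood: posterior = Beta(α+s, β+f).
So α = 43 − 16 = 27 and β = 22 − 2 = 20.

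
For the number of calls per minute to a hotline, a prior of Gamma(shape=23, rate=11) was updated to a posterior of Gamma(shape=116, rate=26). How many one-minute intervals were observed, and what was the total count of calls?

A Gamma(α, β) prior (rate parametrization) on a Poisson rate with n observations summing to S gives posterior Gamma(α+S, β+n).
Matching: Σxᵢ = 116 − 23 = 93 and n = 26 − 11 = 15.

n = 15 one-minute intervals with total 93 calls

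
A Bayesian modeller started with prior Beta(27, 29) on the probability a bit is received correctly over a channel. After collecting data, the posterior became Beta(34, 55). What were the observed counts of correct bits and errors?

7 correct bits and 26 errors

Under Beta–binomial conjugacy the posterior parameters are (a+s, b+f).
Match parameters: s=34−27=7, f=55−29=26.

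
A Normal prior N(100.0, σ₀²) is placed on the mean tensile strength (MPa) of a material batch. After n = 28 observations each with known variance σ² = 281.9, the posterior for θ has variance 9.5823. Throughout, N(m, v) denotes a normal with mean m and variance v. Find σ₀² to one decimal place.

σ₀² = 198.7

For the Normal–Normal model with known σ², precisions add: τ_n = τ₀ + n/σ².
So 1/σ₀² = 1/9.5823 − 28/281.9 = 0.104359 − 0.099326 = 0.005033.
Hence σ₀² = 1/0.005033 ≈ 198.7.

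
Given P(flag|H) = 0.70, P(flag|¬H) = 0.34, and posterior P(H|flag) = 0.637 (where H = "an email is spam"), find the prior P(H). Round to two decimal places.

P(H) = 0.46

Bayes' rule in odds form gives O(H|E) = O(H)·[P(E|H)/P(E|¬H)], hence O(H) = O(H|E)/LR.
Posterior odds = 0.637/(1−0.637) = 1.7548. LR = 0.70/0.34 = 2.0588.
Prior odds = 1.7548/2.0588 = 0.8523, so P(H) = 0.8523/(1+0.8523) ≈ 0.46.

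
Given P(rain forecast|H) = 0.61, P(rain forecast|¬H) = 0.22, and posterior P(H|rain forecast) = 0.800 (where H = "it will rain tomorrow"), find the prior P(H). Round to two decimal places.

P(H) = 0.59

Bayes' rule in odds form gives O(H|E) = O(H)·[P(E|H)/P(E|¬H)], hence O(H) = O(H|E)/LR.
Posterior odds = 0.800/(1−0.800) = 4.0000. LR = 0.61/0.22 = 2.7727.
Prior odds = 4.0000/2.7727 = 1.4426, so P(H) = 1.4426/(1+1.4426) ≈ 0.59.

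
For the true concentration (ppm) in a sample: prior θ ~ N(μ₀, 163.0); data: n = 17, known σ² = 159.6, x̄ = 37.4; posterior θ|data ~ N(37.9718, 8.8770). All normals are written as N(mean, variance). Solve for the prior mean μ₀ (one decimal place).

μ₀ = 47.9

With known observation variance, the Normal–Normal posterior has precision τ_n = τ₀ + n/σ² and mean μ_n = (τ₀μ₀ + (n/σ²)x̄)/τ_n.
Here τ₀ = 1/163.0 = 0.006135 and τ_data = 17/159.6 = 0.106516, so τ_n = 0.112651.
Rearranging for μ₀: μ₀ = (μ_n·τ_n − τ_data·x̄)/τ₀ = (37.9718·0.112651 − 0.106516·37.4) / 0.006135 = 0.293863/0.006135 ≈ 47.9.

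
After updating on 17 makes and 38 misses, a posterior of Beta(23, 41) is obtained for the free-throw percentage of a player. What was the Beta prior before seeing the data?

Beta(6, 3)

Under Beta–binomial conjugacy the posterior parameters are (a+s, b+f).
So a = 23 − 17 = 6 and b = 41 − 38 = 3.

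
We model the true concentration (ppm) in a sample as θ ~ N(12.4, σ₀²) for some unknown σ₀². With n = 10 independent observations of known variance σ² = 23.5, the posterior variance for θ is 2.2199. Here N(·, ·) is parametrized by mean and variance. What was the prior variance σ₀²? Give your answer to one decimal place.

σ₀² = 40.1

Posterior precision equals prior precision plus data precision: 1/σ_n² = 1/σ₀² + n/σ².
So 1/σ₀² = 1/2.2199 − 10/23.5 = 0.450471 − 0.425532 = 0.024939.
Hence σ₀² = 1/0.024939 ≈ 40.1.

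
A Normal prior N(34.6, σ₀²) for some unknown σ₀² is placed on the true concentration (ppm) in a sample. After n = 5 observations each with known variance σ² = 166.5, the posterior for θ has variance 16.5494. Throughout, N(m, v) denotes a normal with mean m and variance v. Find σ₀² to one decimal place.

For the Normal–Normal model with known σ², precisions add: τ_n = τ₀ + n/σ².
So 1/σ₀² = 1/16.5494 − 5/166.5 = 0.060425 − 0.030030 = 0.030395.
Hence σ₀² = 1/0.030395 ≈ 32.9.

σ₀² = 32.9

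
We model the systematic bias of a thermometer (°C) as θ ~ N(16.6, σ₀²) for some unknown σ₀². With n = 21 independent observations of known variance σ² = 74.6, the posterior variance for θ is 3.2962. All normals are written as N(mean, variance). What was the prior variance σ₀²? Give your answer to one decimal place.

Posterior precision equals prior precision plus data precision: 1/σ_n² = 1/σ₀² + n/σ².
So 1/σ₀² = 1/3.2962 − 21/74.6 = 0.303380 − 0.281501 = 0.021879.
Hence σ₀² = 1/0.021879 ≈ 45.7.

σ₀² = 45.7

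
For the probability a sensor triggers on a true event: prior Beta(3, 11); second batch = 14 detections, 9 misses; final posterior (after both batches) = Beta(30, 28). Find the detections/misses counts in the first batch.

Because Beta–binomial updating is additive in the counts, the combined data contributed (α_post−α_prior, β_post−β_prior) successes and failures.
Total across both batches: 30−3=27 detections, 28−11=17 misses.
Subtract the second batch: 27−14=13 detections and 17−9=8 misses.

13 detections and 8 misses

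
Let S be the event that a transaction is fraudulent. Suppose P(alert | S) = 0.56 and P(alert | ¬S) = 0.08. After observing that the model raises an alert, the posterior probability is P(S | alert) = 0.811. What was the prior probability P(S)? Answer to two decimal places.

Bayes' rule in odds form gives O(S|E) = O(S)·[P(E|S)/P(E|¬S)], hence O(S) = O(S|E)/LR.
Posterior odds = 0.811/(1−0.811) = 4.2910. LR = 0.56/0.08 = 7.0000.
Prior odds = 4.2910/7.0000 = 0.6130, so P(S) = 0.6130/(1+0.6130) ≈ 0.38.

P(S) = 0.38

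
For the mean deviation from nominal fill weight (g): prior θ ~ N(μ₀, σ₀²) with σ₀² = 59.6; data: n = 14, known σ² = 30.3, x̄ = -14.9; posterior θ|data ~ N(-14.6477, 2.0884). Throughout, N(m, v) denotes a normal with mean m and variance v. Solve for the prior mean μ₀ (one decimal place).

With known observation variance, the Normal–Normal posterior has precision τ_n = τ₀ + n/σ² and mean μ_n = (τ₀μ₀ + (n/σ²)x̄)/τ_n.
Here τ₀ = 1/59.6 = 0.016779 and τ_data = 14/30.3 = 0.462046, so τ_n = 0.478825.
Rearranging for μ₀: μ₀ = (μ_n·τ_n − τ_data·x̄)/τ₀ = (-14.6477·0.478825 − 0.462046·-14.9) / 0.016779 = -0.129200/0.016779 ≈ -7.7.

μ₀ = -7.7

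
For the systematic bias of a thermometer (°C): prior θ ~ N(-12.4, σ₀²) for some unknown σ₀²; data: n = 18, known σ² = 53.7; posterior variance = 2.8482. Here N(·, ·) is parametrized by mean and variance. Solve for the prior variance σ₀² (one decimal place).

σ₀² = 62.9

Posterior precision equals prior precision plus data precision: 1/σ_n² = 1/σ₀² + n/σ².
So 1/σ₀² = 1/2.8482 − 18/53.7 = 0.351099 − 0.335196 = 0.015903.
Hence σ₀² = 1/0.015903 ≈ 62.9.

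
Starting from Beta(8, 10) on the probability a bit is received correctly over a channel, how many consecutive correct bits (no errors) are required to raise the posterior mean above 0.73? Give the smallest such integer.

k = 20

After k correct bits and 0 errors the posterior is Beta(8+k, 10), with mean (8+k)/(8+10+k).
Set (8+k)/(18+k) > 0.73 and solve: k > (0.73·18 − 8)/(1 − 0.73) = 19.037.
The smallest integer exceeding 19.037 is 20, and checking k=20: (28)/(38) = 0.7368 > 0.73.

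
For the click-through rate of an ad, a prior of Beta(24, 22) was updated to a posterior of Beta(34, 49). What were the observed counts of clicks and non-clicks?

Under Beta–binomial conjugacy the posterior parameters are (α+s, β+f).
So s = 34 − 24 = 10 and f = 49 − 22 = 27.

10 clicks and 27 non-clicks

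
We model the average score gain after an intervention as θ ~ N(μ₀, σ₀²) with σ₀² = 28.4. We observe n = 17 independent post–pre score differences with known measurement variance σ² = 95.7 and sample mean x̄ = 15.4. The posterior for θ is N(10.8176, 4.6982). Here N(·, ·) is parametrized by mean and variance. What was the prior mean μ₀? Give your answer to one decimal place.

With known observation variance, the Normal–Normal posterior has precision τ_n = τ₀ + n/σ² and mean μ_n = (τ₀μ₀ + (n/σ²)x̄)/τ_n.
Here τ₀ = 1/28.4 = 0.035211 and τ_data = 17/95.7 = 0.177638, so τ_n = 0.212849.
Rearranging for μ₀: μ₀ = (μ_n·τ_n − τ_data·x̄)/τ₀ = (10.8176·0.212849 − 0.177638·15.4) / 0.035211 = -0.433110/0.035211 ≈ -12.3.

μ₀ = -12.3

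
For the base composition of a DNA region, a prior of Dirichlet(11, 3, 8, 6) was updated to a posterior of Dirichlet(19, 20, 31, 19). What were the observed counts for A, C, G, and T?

For a Dirichlet(α) prior with multinomial counts c, the posterior is Dirichlet(α + c) componentwise.
Counts are posterior − prior componentwise: 19−11=8, 20−3=17, 31−8=23, 19−6=13.

counts (8, 17, 23, 13)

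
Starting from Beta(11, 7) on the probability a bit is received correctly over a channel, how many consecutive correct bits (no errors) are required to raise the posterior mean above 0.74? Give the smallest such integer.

After k correct bits and 0 errors the posterior is Beta(11+k, 7), with mean (11+k)/(11+7+k).
Set (11+k)/(18+k) > 0.74 and solve: k > (0.74·18 − 11)/(1 − 0.74) = 8.923.
The smallest integer exceeding 8.923 is 9.

k = 9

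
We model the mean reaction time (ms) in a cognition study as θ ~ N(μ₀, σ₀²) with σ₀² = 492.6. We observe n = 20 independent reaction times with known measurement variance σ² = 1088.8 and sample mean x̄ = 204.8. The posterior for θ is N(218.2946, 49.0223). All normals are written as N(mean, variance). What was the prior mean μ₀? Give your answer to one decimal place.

μ₀ = 340.4

With known observation variance, the Normal–Normal posterior has precision τ_n = τ₀ + n/σ² and mean μ_n = (τ₀μ₀ + (n/σ²)x̄)/τ_n.
Here τ₀ = 1/492.6 = 0.002030 and τ_data = 20/1088.8 = 0.018369, so τ_n = 0.020399.
Rearranging for μ₀: μ₀ = (μ_n·τ_n − τ_data·x̄)/τ₀ = (218.2946·0.020399 − 0.018369·204.8) / 0.002030 = 0.691020/0.002030 ≈ 340.4.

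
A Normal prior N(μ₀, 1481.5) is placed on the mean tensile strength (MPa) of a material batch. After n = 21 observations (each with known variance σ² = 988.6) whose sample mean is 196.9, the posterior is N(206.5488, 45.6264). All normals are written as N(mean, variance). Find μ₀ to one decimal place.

The posterior mean is a precision-weighted average: μ_n = (τ₀μ₀ + τ_data·x̄)/(τ₀+τ_data), with τ₀=1/σ₀² and τ_data=n/σ².
Here τ₀ = 1/1481.5 = 0.000675 and τ_data = 21/988.6 = 0.021242, so τ_n = 0.021917.
Rearranging for μ₀: μ₀ = (μ_n·τ_n − τ_data·x̄)/τ₀ = (206.5488·0.021917 − 0.021242·196.9) / 0.000675 = 0.344380/0.000675 ≈ 510.2.

μ₀ = 510.2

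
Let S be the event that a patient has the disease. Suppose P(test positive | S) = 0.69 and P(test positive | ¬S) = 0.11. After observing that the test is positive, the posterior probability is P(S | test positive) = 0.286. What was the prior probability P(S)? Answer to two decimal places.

In odds form, posterior odds = prior odds × likelihood ratio, so prior odds = posterior odds ÷ LR.
Posterior odds = 0.286/(1−0.286) = 0.4006. LR = 0.69/0.11 = 6.2727.
Prior odds = 0.4006/6.2727 = 0.0639, so P(S) = 0.0639/(1+0.0639) ≈ 0.06.

P(S) = 0.06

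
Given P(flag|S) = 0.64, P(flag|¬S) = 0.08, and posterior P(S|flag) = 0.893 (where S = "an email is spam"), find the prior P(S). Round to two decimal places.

P(S) = 0.51

In odds form, posterior odds = prior odds × likelihood ratio, so prior odds = posterior odds ÷ LR.
Posterior odds = 0.893/(1−0.893) = 8.3458. LR = 0.64/0.08 = 8.0000.
Prior odds = 8.3458/8.0000 = 1.0432, so P(S) = 1.0432/(1+1.0432) ≈ 0.51.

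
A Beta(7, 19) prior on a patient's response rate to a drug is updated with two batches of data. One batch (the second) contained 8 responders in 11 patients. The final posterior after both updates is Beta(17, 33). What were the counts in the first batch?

Sequential conjugate updates are equivalent to a single update on the pooled data, so total successes = posterior α − prior α and total failures = posterior β − prior β.
Total across both batches: 17−7=10 responders, 33−19=14 non-responders.
Subtract the second batch: 10−8=2 responders and 14−3=11 non-responders.

2 responders and 11 non-responders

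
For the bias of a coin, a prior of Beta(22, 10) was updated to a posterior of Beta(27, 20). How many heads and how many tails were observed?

Beta is conjugate to the binomial likelihood: posterior = Beta(α+s, β+f).
Match parameters: s=27−22=5, f=20−10=10.

5 heads and 10 tails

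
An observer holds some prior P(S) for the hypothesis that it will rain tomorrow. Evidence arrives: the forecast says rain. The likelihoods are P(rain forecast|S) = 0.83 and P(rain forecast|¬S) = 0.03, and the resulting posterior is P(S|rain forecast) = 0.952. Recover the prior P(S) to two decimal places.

In odds form, posterior odds = prior odds × likelihood ratio, so prior odds = posterior odds ÷ LR.
Posterior odds = 0.952/(1−0.952) = 19.8333. LR = 0.83/0.03 = 27.6667.
Prior odds = 19.8333/27.6667 = 0.7169, so P(S) = 0.7169/(1+0.7169) ≈ 0.42.

P(S) = 0.42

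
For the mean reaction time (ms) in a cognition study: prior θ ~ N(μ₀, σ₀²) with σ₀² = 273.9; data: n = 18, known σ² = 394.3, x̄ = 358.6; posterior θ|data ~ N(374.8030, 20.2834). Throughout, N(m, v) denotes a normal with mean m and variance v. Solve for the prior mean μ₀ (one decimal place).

μ₀ = 577.4

The posterior mean is a precision-weighted average: μ_n = (τ₀μ₀ + τ_data·x̄)/(τ₀+τ_data), with τ₀=1/σ₀² and τ_data=n/σ².
Here τ₀ = 1/273.9 = 0.003651 and τ_data = 18/394.3 = 0.045651, so τ_n = 0.049302.
Rearranging for μ₀: μ₀ = (μ_n·τ_n − τ_data·x̄)/τ₀ = (374.8030·0.049302 − 0.045651·358.6) / 0.003651 = 2.108089/0.003651 ≈ 577.4.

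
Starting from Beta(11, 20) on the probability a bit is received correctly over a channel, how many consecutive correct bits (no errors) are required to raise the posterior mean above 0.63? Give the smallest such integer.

After k correct bits and 0 errors the posterior is Beta(11+k, 20), with mean (11+k)/(11+20+k).
Set (11+k)/(31+k) > 0.63 and solve: k > (0.63·31 − 11)/(1 − 0.63) = 23.054.
The smallest integer exceeding 23.054 is 24, and checking k=24: (35)/(55) = 0.6364 > 0.63.

k = 24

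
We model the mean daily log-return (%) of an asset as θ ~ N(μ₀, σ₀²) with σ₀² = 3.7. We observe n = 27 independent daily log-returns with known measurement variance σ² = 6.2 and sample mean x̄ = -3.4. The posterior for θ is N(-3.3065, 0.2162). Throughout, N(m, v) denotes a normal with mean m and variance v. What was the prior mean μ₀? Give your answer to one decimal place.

μ₀ = -1.8

The posterior mean is a precision-weighted average: μ_n = (τ₀μ₀ + τ_data·x̄)/(τ₀+τ_data), with τ₀=1/σ₀² and τ_data=n/σ².
Here τ₀ = 1/3.7 = 0.270270 and τ_data = 27/6.2 = 4.354839, so τ_n = 4.625109.
Rearranging for μ₀: μ₀ = (μ_n·τ_n − τ_data·x̄)/τ₀ = (-3.3065·4.625109 − 4.354839·-3.4) / 0.270270 = -0.486470/0.270270 ≈ -1.8.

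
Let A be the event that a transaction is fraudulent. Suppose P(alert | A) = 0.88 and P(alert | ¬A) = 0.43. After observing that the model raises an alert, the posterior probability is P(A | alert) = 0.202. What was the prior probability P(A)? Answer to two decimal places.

P(A) = 0.11

Bayes' rule in odds form gives O(A|E) = O(A)·[P(E|A)/P(E|¬A)], hence O(A) = O(A|E)/LR.
Posterior odds = 0.202/(1−0.202) = 0.2531. LR = 0.88/0.43 = 2.0465.
Prior odds = 0.2531/2.0465 = 0.1237, so P(A) = 0.1237/(1+0.1237) ≈ 0.11.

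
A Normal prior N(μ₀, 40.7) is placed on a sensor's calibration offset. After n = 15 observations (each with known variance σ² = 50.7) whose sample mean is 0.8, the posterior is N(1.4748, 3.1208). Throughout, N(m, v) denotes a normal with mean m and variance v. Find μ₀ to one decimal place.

The posterior mean is a precision-weighted average: μ_n = (τ₀μ₀ + τ_data·x̄)/(τ₀+τ_data), with τ₀=1/σ₀² and τ_data=n/σ².
Here τ₀ = 1/40.7 = 0.024570 and τ_data = 15/50.7 = 0.295858, so τ_n = 0.320428.
Rearranging for μ₀: μ₀ = (μ_n·τ_n − τ_data·x̄)/τ₀ = (1.4748·0.320428 − 0.295858·0.8) / 0.024570 = 0.235881/0.024570 ≈ 9.6.

μ₀ = 9.6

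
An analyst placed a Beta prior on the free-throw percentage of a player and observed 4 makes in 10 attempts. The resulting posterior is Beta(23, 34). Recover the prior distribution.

Under Beta–binomial conjugacy the posterior parameters are (a+s, b+f).
Subtract the data counts: 23−4=19, 34−6=28.

Beta(19, 28)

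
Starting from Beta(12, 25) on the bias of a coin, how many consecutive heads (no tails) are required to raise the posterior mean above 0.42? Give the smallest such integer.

After k heads and 0 tails the posterior is Beta(12+k, 25), with mean (12+k)/(12+25+k).
Set (12+k)/(37+k) > 0.42 and solve: k > (0.42·37 − 12)/(1 − 0.42) = 6.103.
The smallest integer exceeding 6.103 is 7, and checking k=7: (19)/(44) = 0.4318 > 0.42.

k = 7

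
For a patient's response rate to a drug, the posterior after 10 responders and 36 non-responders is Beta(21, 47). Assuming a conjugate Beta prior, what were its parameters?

Beta is conjugate to the binomial likelihood: posterior = Beta(a+s, b+f).
Subtract the data counts: 21−10=11, 47−36=11.

Beta(11, 11)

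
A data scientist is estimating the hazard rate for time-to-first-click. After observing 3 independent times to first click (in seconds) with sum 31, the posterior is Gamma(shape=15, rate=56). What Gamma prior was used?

Gamma(shape=12, rate=25)

For an exponential likelihood with a Gamma(α, β) prior on the rate, n observations with total T give posterior Gamma(α+n, β+T).
So α = 15 − 3 = 12 and β = 56 − 31 = 25.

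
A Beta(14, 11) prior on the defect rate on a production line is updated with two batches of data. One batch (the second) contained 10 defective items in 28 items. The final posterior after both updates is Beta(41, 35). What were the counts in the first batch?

17 defective items and 6 good items

Because Beta–binomial updating is additive in the counts, the combined data contributed (α_post−α_prior, β_post−β_prior) successes and failures.
Total across both batches: 41−14=27 defective items, 35−11=24 good items.
Subtract the second batch: 27−10=17 defective items and 24−18=6 good items.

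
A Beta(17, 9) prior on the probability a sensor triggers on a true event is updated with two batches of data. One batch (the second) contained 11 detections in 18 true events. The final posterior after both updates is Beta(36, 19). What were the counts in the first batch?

Sequential conjugate updates are equivalent to a single update on the pooled data, so total successes = posterior α − prior α and total failures = posterior β − prior β.
Total across both batches: 36−17=19 detections, 19−9=10 misses.
Subtract the second batch: 19−11=8 detections and 10−7=3 misses.

8 detections and 3 misses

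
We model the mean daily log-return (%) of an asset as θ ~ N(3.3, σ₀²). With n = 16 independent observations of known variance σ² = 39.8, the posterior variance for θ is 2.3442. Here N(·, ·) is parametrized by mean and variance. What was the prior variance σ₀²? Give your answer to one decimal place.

Posterior precision equals prior precision plus data precision: 1/σ_n² = 1/σ₀² + n/σ².
So 1/σ₀² = 1/2.3442 − 16/39.8 = 0.426585 − 0.402010 = 0.024575.
Hence σ₀² = 1/0.024575 ≈ 40.7.

σ₀² = 40.7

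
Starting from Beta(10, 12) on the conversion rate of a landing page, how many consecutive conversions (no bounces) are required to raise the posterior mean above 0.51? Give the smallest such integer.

k = 3

After k conversions and 0 bounces the posterior is Beta(10+k, 12), with mean (10+k)/(10+12+k).
Set (10+k)/(22+k) > 0.51 and solve: k > (0.51·22 − 10)/(1 − 0.51) = 2.490.
The smallest integer exceeding 2.490 is 3.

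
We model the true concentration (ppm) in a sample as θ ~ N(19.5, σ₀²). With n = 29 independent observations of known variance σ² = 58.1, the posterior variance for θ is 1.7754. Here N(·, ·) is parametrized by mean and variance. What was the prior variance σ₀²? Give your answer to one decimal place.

σ₀² = 15.6

For the Normal–Normal model with known σ², precisions add: τ_n = τ₀ + n/σ².
So 1/σ₀² = 1/1.7754 − 29/58.1 = 0.563253 − 0.499139 = 0.064114.
Hence σ₀² = 1/0.064114 ≈ 15.6.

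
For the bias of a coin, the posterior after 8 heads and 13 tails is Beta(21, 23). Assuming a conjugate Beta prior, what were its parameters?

Beta(13, 10)

A Beta(α, β) prior with s successes and f failures in binomial data gives a Beta(α+s, β+f) posterior.
So α = 21 − 8 = 13 and β = 23 − 13 = 10.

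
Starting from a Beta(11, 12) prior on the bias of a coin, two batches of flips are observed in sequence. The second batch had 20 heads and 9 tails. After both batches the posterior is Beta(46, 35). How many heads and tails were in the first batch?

Because Beta–binomial updating is additive in the counts, the combined data contributed (α_post−α_prior, β_post−β_prior) successes and failures.
Total across both batches: 46−11=35 heads, 35−12=23 tails.
Subtract the second batch: 35−20=15 heads and 23−9=14 tails.

15 heads and 14 tails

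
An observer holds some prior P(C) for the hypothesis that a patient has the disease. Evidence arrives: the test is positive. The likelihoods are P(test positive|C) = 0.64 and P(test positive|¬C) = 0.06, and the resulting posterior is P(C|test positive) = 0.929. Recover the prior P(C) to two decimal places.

P(C) = 0.55

Bayes' rule in odds form gives O(C|E) = O(C)·[P(E|C)/P(E|¬C)], hence O(C) = O(C|E)/LR.
Posterior odds = 0.929/(1−0.929) = 13.0845. LR = 0.64/0.06 = 10.6667.
Prior odds = 13.0845/10.6667 = 1.2267, so P(C) = 1.2267/(1+1.2267) ≈ 0.55.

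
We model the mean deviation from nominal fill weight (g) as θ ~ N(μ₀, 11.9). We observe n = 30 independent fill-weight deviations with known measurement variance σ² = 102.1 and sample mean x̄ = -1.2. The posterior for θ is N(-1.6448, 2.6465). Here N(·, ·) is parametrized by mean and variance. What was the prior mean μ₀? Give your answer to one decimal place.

μ₀ = -3.2

The posterior mean is a precision-weighted average: μ_n = (τ₀μ₀ + τ_data·x̄)/(τ₀+τ_data), with τ₀=1/σ₀² and τ_data=n/σ².
Here τ₀ = 1/11.9 = 0.084034 and τ_data = 30/102.1 = 0.293830, so τ_n = 0.377864.
Rearranging for μ₀: μ₀ = (μ_n·τ_n − τ_data·x̄)/τ₀ = (-1.6448·0.377864 − 0.293830·-1.2) / 0.084034 = -0.268915/0.084034 ≈ -3.2.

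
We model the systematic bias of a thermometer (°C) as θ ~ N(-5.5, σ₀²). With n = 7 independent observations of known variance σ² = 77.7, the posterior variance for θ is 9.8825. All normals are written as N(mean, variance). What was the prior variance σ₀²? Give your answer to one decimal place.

σ₀² = 90.1

For the Normal–Normal model with known σ², precisions add: τ_n = τ₀ + n/σ².
So 1/σ₀² = 1/9.8825 − 7/77.7 = 0.101189 − 0.090090 = 0.011099.
Hence σ₀² = 1/0.011099 ≈ 90.1.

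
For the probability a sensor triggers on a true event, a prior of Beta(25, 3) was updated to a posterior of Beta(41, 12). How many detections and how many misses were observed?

16 detections and 9 misses

A Beta(a, b) prior with s successes and f failures in binomial data gives a Beta(a+s, b+f) posterior.
Match parameters: s=41−25=16, f=12−3=9.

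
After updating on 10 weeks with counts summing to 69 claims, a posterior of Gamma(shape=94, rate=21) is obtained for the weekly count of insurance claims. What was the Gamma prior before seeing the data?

Gamma–Poisson conjugacy: posterior shape = α + Σxᵢ, posterior rate = β + n.
So α = 94 − 69 = 25 and β = 21 − 10 = 11.

Gamma(shape=25, rate=11)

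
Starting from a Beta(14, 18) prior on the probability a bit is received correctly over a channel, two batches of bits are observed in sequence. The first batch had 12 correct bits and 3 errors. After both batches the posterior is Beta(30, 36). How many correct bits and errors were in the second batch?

4 correct bits and 15 errors

Because Beta–binomial updating is additive in the counts, the combined data contributed (α_post−α_prior, β_post−β_prior) successes and failures.
Total across both batches: 30−14=16 correct bits, 36−18=18 errors.
Subtract the first batch: 16−12=4 correct bits and 18−3=15 errors.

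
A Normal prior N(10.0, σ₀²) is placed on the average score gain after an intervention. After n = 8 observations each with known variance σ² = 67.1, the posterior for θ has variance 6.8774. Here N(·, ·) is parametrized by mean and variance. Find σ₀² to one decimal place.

Posterior precision equals prior precision plus data precision: 1/σ_n² = 1/σ₀² + n/σ².
So 1/σ₀² = 1/6.8774 − 8/67.1 = 0.145404 − 0.119225 = 0.026179.
Hence σ₀² = 1/0.026179 ≈ 38.2.

σ₀² = 38.2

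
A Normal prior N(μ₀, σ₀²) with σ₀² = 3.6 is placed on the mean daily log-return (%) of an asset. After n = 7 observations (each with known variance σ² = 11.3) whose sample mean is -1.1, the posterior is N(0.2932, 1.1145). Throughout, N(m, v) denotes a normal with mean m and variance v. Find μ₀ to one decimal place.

μ₀ = 3.4

The posterior mean is a precision-weighted average: μ_n = (τ₀μ₀ + τ_data·x̄)/(τ₀+τ_data), with τ₀=1/σ₀² and τ_data=n/σ².
Here τ₀ = 1/3.6 = 0.277778 and τ_data = 7/11.3 = 0.619469, so τ_n = 0.897247.
Rearranging for μ₀: μ₀ = (μ_n·τ_n − τ_data·x̄)/τ₀ = (0.2932·0.897247 − 0.619469·-1.1) / 0.277778 = 0.944489/0.277778 ≈ 3.4.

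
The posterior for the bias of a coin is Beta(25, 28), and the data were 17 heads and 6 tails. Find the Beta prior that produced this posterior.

Beta(8, 22)

Under Beta–binomial conjugacy the posterior parameters are (α+s, β+f).
So α = 25 − 17 = 8 and β = 28 − 6 = 22.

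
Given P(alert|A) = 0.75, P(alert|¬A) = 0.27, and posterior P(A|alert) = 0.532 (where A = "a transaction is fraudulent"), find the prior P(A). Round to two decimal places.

Bayes' rule in odds form gives O(A|E) = O(A)·[P(E|A)/P(E|¬A)], hence O(A) = O(A|E)/LR.
Posterior odds = 0.532/(1−0.532) = 1.1368. LR = 0.75/0.27 = 2.7778.
Prior odds = 1.1368/2.7778 = 0.4092, so P(A) = 0.4092/(1+0.4092) ≈ 0.29.

P(A) = 0.29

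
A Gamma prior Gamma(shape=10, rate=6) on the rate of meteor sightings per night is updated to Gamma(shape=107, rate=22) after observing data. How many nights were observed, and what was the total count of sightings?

Gamma–Poisson conjugacy: posterior shape = α + Σxᵢ, posterior rate = β + n.
Matching: Σxᵢ = 107 − 10 = 97 and n = 22 − 6 = 16.

n = 16 nights with total 97 sightings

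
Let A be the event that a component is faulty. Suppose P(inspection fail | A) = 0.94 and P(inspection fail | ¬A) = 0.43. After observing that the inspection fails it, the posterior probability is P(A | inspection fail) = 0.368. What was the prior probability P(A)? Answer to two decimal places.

P(A) = 0.21

Bayes' rule in odds form gives O(A|E) = O(A)·[P(E|A)/P(E|¬A)], hence O(A) = O(A|E)/LR.
Posterior odds = 0.368/(1−0.368) = 0.5823. LR = 0.94/0.43 = 2.1860.
Prior odds = 0.5823/2.1860 = 0.2664, so P(A) = 0.2664/(1+0.2664) ≈ 0.21.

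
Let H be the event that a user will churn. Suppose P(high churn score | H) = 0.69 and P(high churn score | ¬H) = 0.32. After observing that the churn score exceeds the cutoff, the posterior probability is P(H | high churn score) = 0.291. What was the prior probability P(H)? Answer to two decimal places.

In odds form, posterior odds = prior odds × likelihood ratio, so prior odds = posterior odds ÷ LR.
Posterior odds = 0.291/(1−0.291) = 0.4104. LR = 0.69/0.32 = 2.1562.
Prior odds = 0.4104/2.1562 = 0.1903, so P(H) = 0.1903/(1+0.1903) ≈ 0.16.

P(H) = 0.16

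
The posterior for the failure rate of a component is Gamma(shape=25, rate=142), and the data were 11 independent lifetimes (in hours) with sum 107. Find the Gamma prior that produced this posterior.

Gamma(shape=14, rate=35)

For an exponential likelihood with a Gamma(α, β) prior on the rate, n observations with total T give posterior Gamma(α+n, β+T).
So α = 25 − 11 = 14 and β = 142 − 107 = 35.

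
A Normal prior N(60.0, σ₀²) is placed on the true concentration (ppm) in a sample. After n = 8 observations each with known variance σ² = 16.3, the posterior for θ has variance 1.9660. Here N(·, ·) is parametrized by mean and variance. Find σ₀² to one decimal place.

σ₀² = 56.0

Posterior precision equals prior precision plus data precision: 1/σ_n² = 1/σ₀² + n/σ².
So 1/σ₀² = 1/1.9660 − 8/16.3 = 0.508647 − 0.490798 = 0.017849.
Hence σ₀² = 1/0.017849 ≈ 56.0.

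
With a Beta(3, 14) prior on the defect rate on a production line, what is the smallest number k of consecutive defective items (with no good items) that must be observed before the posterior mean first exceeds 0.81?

After k defective items and 0 good items the posterior is Beta(3+k, 14), with mean (3+k)/(3+14+k).
Set (3+k)/(17+k) > 0.81 and solve: k > (0.81·17 − 3)/(1 − 0.81) = 56.684.
The smallest integer exceeding 56.684 is 57.

k = 57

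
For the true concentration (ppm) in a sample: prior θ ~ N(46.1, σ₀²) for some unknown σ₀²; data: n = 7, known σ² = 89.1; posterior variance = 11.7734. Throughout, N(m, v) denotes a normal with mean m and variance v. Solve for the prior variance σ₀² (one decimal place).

σ₀² = 156.9

Posterior precision equals prior precision plus data precision: 1/σ_n² = 1/σ₀² + n/σ².
So 1/σ₀² = 1/11.7734 − 7/89.1 = 0.084937 − 0.078563 = 0.006374.
Hence σ₀² = 1/0.006374 ≈ 156.9.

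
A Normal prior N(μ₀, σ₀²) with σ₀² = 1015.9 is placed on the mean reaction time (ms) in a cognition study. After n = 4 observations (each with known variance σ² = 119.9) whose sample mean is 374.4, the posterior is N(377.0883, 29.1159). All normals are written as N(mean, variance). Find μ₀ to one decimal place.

The posterior mean is a precision-weighted average: μ_n = (τ₀μ₀ + τ_data·x̄)/(τ₀+τ_data), with τ₀=1/σ₀² and τ_data=n/σ².
Here τ₀ = 1/1015.9 = 0.000984 and τ_data = 4/119.9 = 0.033361, so τ_n = 0.034345.
Rearranging for μ₀: μ₀ = (μ_n·τ_n − τ_data·x̄)/τ₀ = (377.0883·0.034345 − 0.033361·374.4) / 0.000984 = 0.460739/0.000984 ≈ 468.2.

μ₀ = 468.2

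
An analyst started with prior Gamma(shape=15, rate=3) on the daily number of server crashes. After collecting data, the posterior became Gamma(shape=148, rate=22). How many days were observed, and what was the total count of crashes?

A Gamma(α, β) prior (rate parametrization) on a Poisson rate with n observations summing to S gives posterior Gamma(α+S, β+n).
Matching: Σxᵢ = 148 − 15 = 133 and n = 22 − 3 = 19.

n = 19 days with total 133 crashes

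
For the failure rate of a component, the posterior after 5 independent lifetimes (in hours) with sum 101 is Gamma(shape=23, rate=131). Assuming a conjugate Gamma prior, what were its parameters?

Gamma(shape=18, rate=30)

For an exponential likelihood with a Gamma(α, β) prior on the rate, n observations with total T give posterior Gamma(α+n, β+T).
So α = 23 − 5 = 18 and β = 131 − 101 = 30.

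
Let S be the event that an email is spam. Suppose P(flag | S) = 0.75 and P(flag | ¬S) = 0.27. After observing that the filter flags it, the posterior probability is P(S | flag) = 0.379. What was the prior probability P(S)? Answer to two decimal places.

P(S) = 0.18

Bayes' rule in odds form gives O(S|E) = O(S)·[P(E|S)/P(E|¬S)], hence O(S) = O(S|E)/LR.
Posterior odds = 0.379/(1−0.379) = 0.6103. LR = 0.75/0.27 = 2.7778.
Prior odds = 0.6103/2.7778 = 0.2197, so P(S) = 0.2197/(1+0.2197) ≈ 0.18.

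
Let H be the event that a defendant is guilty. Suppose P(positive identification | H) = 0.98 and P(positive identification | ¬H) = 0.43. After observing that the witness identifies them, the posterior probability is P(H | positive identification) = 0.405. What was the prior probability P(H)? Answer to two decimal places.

P(H) = 0.23

Bayes' rule in odds form gives O(H|E) = O(H)·[P(E|H)/P(E|¬H)], hence O(H) = O(H|E)/LR.
Posterior odds = 0.405/(1−0.405) = 0.6807. LR = 0.98/0.43 = 2.2791.
Prior odds = 0.6807/2.2791 = 0.2987, so P(H) = 0.2987/(1+0.2987) ≈ 0.23.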